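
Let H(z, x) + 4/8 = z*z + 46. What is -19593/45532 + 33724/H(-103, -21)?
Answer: 2653535099/970241388 ≈ 2.7349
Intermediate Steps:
H(z, x) = 91/2 + z**2 (H(z, x) = -1/2 + (z*z + 46) = -1/2 + (z**2 + 46) = -1/2 + (46 + z**2) = 91/2 + z**2)
-19593/45532 + 33724/H(-103, -21) = -19593/45532 + 33724/(91/2 + (-103)**2) = -19593*1/45532 + 33724/(91/2 + 10609) = -19593/45532 + 33724/(21309/2) = -19593/45532 + 33724*(2/21309) = -19593/45532 + 67448/21309 = 2653535099/970241388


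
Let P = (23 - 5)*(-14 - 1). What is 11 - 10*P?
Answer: 2711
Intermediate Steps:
P = -270 (P = 18*(-15) = -270)
11 - 10*P = 11 - 10*(-270) = 11 + 2700 = 2711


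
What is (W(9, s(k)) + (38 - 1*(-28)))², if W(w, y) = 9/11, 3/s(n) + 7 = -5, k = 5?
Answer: 540225/121 ≈ 4464.7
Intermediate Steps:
s(n) = -¼ (s(n) = 3/(-7 - 5) = 3/(-12) = 3*(-1/12) = -¼)
W(w, y) = 9/11 (W(w, y) = 9*(1/11) = 9/11)
(W(9, s(k)) + (38 - 1*(-28)))² = (9/11 + (38 - 1*(-28)))² = (9/11 + (38 + 28))² = (9/11 + 66)² = (735/11)² = 540225/121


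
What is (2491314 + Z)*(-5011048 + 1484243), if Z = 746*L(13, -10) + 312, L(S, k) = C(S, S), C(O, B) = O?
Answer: -8821681989820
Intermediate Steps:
L(S, k) = S
Z = 10010 (Z = 746*13 + 312 = 9698 + 312 = 10010)
(2491314 + Z)*(-5011048 + 1484243) = (2491314 + 10010)*(-5011048 + 1484243) = 2501324*(-3526805) = -8821681989820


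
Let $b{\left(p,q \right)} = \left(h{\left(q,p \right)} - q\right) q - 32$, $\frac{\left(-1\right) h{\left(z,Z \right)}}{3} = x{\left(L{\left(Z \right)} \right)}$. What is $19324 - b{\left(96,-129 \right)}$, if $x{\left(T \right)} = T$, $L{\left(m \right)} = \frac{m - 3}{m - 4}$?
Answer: $\frac{3275733}{92} \approx 35606.0$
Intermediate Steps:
$L{\left(m \right)} = \frac{-3 + m}{-4 + m}$
$h{\left(z,Z \right)} = - \frac{3 \left(-3 + Z\right)}{-4 + Z}$ ($h{\left(z,Z \right)} = - 3 \frac{-3 + Z}{-4 + Z} = - \frac{3 \left(-3 + Z\right)}{-4 + Z}$)
$b{\left(p,q \right)} = -32 + q \left(- q + \frac{3 \left(3 - p\right)}{-4 + p}\right)$ ($b{\left(p,q \right)} = \left(\frac{3 \left(3 - p\right)}{-4 + p} - q\right) q - 32 = \left(- q + \frac{3 \left(3 - p\right)}{-4 + p}\right) q - 32 = q \left(- q + \frac{3 \left(3 - p\right)}{-4 + p}\right) - 32 = -32 + q \left(- q + \frac{3 \left(3 - p\right)}{-4 + p}\right)$)
$19324 - b{\left(96,-129 \right)} = 19324 - \frac{- \left(-4 + 96\right) \left(32 + \left(-129\right)^{2}\right) + 3 \left(-129\right) \left(3 - 96\right)}{-4 + 96} = 19324 - \frac{\left(-1\right) 92 \left(32 + 16641\right) + 3 \left(-129\right) \left(3 - 96\right)}{92} = 19324 - \frac{\left(-1\right) 92 \cdot 16673 + 3 \left(-129\right) \left(-93\right)}{92} = 19324 - \frac{-1533916 + 35991}{92} = 19324 - \frac{1}{92} \left(-1497925\right) = 19324 - - \frac{1497925}{92} = 19324 + \frac{1497925}{92} = \frac{3275733}{92}$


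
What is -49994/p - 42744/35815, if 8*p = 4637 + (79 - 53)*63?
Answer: -224499992/3457525 ≈ -64.931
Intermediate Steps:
p = 6275/8 (p = (4637 + (79 - 53)*63)/8 = (4637 + 26*63)/8 = (4637 + 1638)/8 = (⅛)*6275 = 6275/8 ≈ 784.38)
-49994/p - 42744/35815 = -49994/6275/8 - 42744/35815 = -49994*8/6275 - 42744*1/35815 = -399952/6275 - 3288/2755 = -224499992/3457525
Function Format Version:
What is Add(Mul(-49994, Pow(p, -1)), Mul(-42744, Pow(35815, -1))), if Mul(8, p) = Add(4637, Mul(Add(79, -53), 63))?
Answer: Rational(-224499992, 3457525) ≈ -64.931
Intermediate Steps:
p = Rational(6275, 8) (p = Mul(Rational(1, 8), Add(4637, Mul(Add(79, -53), 63))) = Mul(Rational(1, 8), Add(4637, Mul(26, 63))) = Mul(Rational(1, 8), Add(4637, 1638)) = Mul(Rational(1, 8), 6275) = Rational(6275, 8) ≈ 784.38)
Add(Mul(-49994, Pow(p, -1)), Mul(-42744, Pow(35815, -1))) = Add(Mul(-49994, Pow(Rational(6275, 8), -1)), Mul(-42744, Pow(35815, -1))) = Add(Mul(-49994, Rational(8, 6275)), Mul(-42744, Rational(1, 35815))) = Add(Rational(-399952, 6275), Rational(-3288, 2755)) = Rational(-224499992, 3457525)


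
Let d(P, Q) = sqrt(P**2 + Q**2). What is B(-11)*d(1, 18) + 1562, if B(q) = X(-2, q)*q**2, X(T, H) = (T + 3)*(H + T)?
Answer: 1562 - 7865*sqrt(13) ≈ -26796.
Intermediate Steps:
X(T, H) = (3 + T)*(H + T)
B(q) = q**2*(-2 + q) (B(q) = ((-2)**2 + 3*q + 3*(-2) + q*(-2))*q**2 = (4 + 3*q - 6 - 2*q)*q**2 = (-2 + q)*q**2 = q**2*(-2 + q))
B(-11)*d(1, 18) + 1562 = ((-11)**2*(-2 - 11))*sqrt(1**2 + 18**2) + 1562 = (121*(-13))*sqrt(1 + 324) + 1562 = -7865*sqrt(13) + 1562 = 1562 - 7865*sqrt(13)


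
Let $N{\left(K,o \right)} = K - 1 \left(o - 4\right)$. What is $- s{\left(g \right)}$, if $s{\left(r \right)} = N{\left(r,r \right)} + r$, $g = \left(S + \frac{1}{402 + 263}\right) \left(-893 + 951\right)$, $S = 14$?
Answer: $- \frac{542698}{665} \approx -816.09$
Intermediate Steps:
$N{\left(K,o \right)} = 4 + K - o$ ($N{\left(K,o \right)} = K - 1 \left(-4 + o\right) = K - \left(-4 + o\right) = 4 + K - o$)
$g = \frac{540038}{665}$ ($g = \left(14 + \frac{1}{402 + 263}\right) \left(-893 + 951\right) = \left(14 + \frac{1}{665}\right) 58 = \frac{9311}{665} \cdot 58 = \frac{540038}{665} \approx 812.09$)
$s{\left(r \right)} = 4 + r$ ($s{\left(r \right)} = \left(4 + r - r\right) + r = 4 + r$)
$- s{\left(g \right)} = - (4 + \frac{540038}{665}) = \left(-1\right) \frac{542698}{665} = - \frac{542698}{665}$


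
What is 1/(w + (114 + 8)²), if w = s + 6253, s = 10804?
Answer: 1/31941 ≈ 3.1308e-5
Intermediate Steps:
w = 17057 (w = 10804 + 6253 = 17057)
1/(w + (114 + 8)²) = 1/(17057 + (114 + 8)²) = 1/(17057 + 122²) = 1/(17057 + 14884) = 1/31941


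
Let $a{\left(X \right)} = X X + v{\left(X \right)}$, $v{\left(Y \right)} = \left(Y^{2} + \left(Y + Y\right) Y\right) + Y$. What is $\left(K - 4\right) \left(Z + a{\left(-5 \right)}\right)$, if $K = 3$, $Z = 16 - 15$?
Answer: $-96$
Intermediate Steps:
$Z = 1$ ($Z = 16 - 15 = 1$)
$v{\left(Y \right)} = Y + 3 Y^{2}$ ($v{\left(Y \right)} = \left(Y^{2} + 2 Y Y\right) + Y = \left(Y^{2} + 2 Y^{2}\right) + Y = 3 Y^{2} + Y = Y + 3 Y^{2}$)
$a{\left(X \right)} = X^{2} + X \left(1 + 3 X\right)$ ($a{\left(X \right)} = X X + X \left(1 + 3 X\right) = X^{2} + X \left(1 + 3 X\right)$)
$\left(K - 4\right) \left(Z + a{\left(-5 \right)}\right) = \left(3 - 4\right) \left(1 - 5 \left(1 + 4 \left(-5\right)\right)\right) = \left(3 - 4\right) \left(1 - 5 \left(1 - 20\right)\right) = - (1 - -95) = - (1 + 95) = \left(-1\right) 96 = -96$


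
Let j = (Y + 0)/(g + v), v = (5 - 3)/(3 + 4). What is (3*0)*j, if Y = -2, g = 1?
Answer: 0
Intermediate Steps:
v = 2/7 ≈ 0.28571
j = -14/9 (j = (-2 + 0)/(1 + 2/7) = -2/9/7 = -2*7/9 = -14/9 ≈ -1.5556)
(3*0)*j = (3*0)*(-14/9) = 0*(-14/9) = 0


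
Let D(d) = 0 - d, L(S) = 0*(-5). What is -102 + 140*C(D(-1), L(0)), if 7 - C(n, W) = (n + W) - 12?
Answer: 2418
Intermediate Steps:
L(S) = 0
D(d) = -d
C(n, W) = 19 - W - n (C(n, W) = 7 - ((n + W) - 12) = 7 - ((W + n) - 12) = 7 - (-12 + W + n) = 7 + (12 - W - n) = 19 - W - n)
-102 + 140*C(D(-1), L(0)) = -102 + 140*(19 - 1*0 - (-1)*(-1)) = -102 + 140*(19 + 0 - 1*1) = -102 + 140*(19 + 0 - 1) = -102 + 140*18 = -102 + 2520 = 2418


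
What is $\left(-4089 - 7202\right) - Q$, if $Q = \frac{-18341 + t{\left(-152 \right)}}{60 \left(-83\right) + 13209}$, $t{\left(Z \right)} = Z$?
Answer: $- \frac{92895146}{8229} \approx -11289.0$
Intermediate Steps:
$Q = - \frac{18493}{8229}$ ($Q = \frac{-18341 - 152}{60 \left(-83\right) + 13209} = - \frac{18493}{-4980 + 13209} = - \frac{18493}{8229} \approx -2.2473$)
$\left(-4089 - 7202\right) - Q = \left(-4089 - 7202\right) - - \frac{18493}{8229} = -11291 + \frac{18493}{8229} = - \frac{92895146}{8229}$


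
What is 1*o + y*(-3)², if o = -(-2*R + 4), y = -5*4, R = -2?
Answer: -188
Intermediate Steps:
y = -20
o = -8 (o = -(-2*(-2) + 4) = -(4 + 4) = -1*8 = -8)
1*o + y*(-3)² = 1*(-8) - 20*(-3)² = -8 - 20*9 = -8 - 180 = -188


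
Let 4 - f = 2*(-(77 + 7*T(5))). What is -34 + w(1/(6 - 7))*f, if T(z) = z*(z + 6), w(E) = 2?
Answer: 1822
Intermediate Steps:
T(z) = z*(6 + z)
f = 928 (f = 4 - 2*(-(77 + 35*(6 + 5))) = 4 - 2*(-7/(1/(5*11 + 11))) = 4 - 2*(-7/(1/(55 + 11))) = 4 - 2*(-7/(1/66)) = 4 - 2*(-7/1/66) = 4 - 2*(-7*66) = 4 - 2*(-462) = 4 - 1*(-924) = 4 + 924 = 928)
-34 + w(1/(6 - 7))*f = -34 + 2*928 = -34 + 1856 = 1822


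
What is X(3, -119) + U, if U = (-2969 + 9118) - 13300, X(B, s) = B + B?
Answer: -7145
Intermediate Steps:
X(B, s) = 2*B
U = -7151 (U = 6149 - 13300 = -7151)
X(3, -119) + U = 2*3 - 7151 = 6 - 7151 = -7145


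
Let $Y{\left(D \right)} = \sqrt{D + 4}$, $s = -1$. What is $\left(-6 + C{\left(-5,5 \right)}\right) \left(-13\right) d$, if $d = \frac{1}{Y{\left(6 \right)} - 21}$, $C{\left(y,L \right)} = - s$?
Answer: $- \frac{1365}{431} - \frac{65 \sqrt{10}}{431} \approx -3.644$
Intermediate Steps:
$Y{\left(D \right)} = \sqrt{4 + D}$
$C{\left(y,L \right)} = 1$ ($C{\left(y,L \right)} = \left(-1\right) \left(-1\right) = 1$)
$d = \frac{1}{-21 + \sqrt{10}}$ ($d = \frac{1}{\sqrt{4 + 6} - 21} = \frac{1}{\sqrt{10} - 21} = \frac{1}{-21 + \sqrt{10}} \approx -0.056061$)
$\left(-6 + C{\left(-5,5 \right)}\right) \left(-13\right) d = \left(-6 + 1\right) \left(-13\right) \left(- \frac{21}{431} - \frac{\sqrt{10}}{431}\right) = \left(-5\right) \left(-13\right) \left(- \frac{21}{431} - \frac{\sqrt{10}}{431}\right) = 65 \left(- \frac{21}{431} - \frac{\sqrt{10}}{431}\right) = - \frac{1365}{431} - \frac{65 \sqrt{10}}{431}$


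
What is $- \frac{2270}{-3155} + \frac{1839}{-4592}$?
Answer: $\frac{924359}{2897552} \approx 0.31901$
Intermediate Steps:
$- \frac{2270}{-3155} + \frac{1839}{-4592} = \left(-2270\right) \left(- \frac{1}{3155}\right) + 1839 \left(- \frac{1}{4592}\right) = \frac{454}{631} - \frac{1839}{4592} = \frac{924359}{2897552}$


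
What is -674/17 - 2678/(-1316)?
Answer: -420729/11186 ≈ -37.612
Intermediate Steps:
-674/17 - 2678/(-1316) = -674*1/17 - 2678*(-1/1316) = -674/17 + 1339/658 = -420729/11186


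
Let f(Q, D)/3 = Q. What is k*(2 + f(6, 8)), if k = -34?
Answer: -680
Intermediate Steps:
f(Q, D) = 3*Q
k*(2 + f(6, 8)) = -34*(2 + 3*6) = -34*(2 + 18) = -34*20 = -680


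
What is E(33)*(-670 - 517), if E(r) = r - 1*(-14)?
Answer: -55789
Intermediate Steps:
E(r) = 14 + r (E(r) = r + 14 = 14 + r)
E(33)*(-670 - 517) = (14 + 33)*(-670 - 517) = 47*(-1187) = -55789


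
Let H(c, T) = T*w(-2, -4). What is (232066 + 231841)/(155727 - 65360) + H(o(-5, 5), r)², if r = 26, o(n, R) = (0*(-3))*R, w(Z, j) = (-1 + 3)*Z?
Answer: 977873379/90367 ≈ 10821.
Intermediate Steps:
w(Z, j) = 2*Z
o(n, R) = 0 (o(n, R) = 0*R = 0)
H(c, T) = -4*T (H(c, T) = T*(2*(-2)) = T*(-4) = -4*T)
(232066 + 231841)/(155727 - 65360) + H(o(-5, 5), r)² = (232066 + 231841)/(155727 - 65360) + (-4*26)² = 463907/90367 + (-104)² = 463907*(1/90367) + 10816 = 463907/90367 + 10816 = 977873379/90367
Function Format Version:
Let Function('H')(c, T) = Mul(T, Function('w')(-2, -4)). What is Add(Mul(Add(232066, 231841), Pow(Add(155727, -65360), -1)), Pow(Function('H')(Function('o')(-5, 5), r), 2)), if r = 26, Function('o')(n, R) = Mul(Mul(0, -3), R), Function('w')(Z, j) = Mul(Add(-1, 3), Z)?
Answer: Rational(977873379, 90367) ≈ 10821.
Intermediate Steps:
Function('w')(Z, j) = Mul(2, Z)
Function('o')(n, R) = 0 (Function('o')(n, R) = Mul(0, R) = 0)
Function('H')(c, T) = Mul(-4, T) (Function('H')(c, T) = Mul(T, Mul(2, -2)) = Mul(T, -4) = Mul(-4, T))
Add(Mul(Add(232066, 231841), Pow(Add(155727, -65360), -1)), Pow(Function('H')(Function('o')(-5, 5), r), 2)) = Add(Mul(Add(232066, 231841), Pow(Add(155727, -65360), -1)), Pow(Mul(-4, 26), 2)) = Add(Mul(463907, Pow(90367, -1)), Pow(-104, 2)) = Add(Mul(463907, Rational(1, 90367)), 10816) = Add(Rational(463907, 90367), 10816) = Rational(977873379, 90367)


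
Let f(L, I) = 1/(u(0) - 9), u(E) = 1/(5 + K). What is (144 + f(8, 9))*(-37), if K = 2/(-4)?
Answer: -420579/79 ≈ -5323.8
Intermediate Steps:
K = -½ (K = 2*(-¼) = -½ ≈ -0.50000)
u(E) = 2/9 (u(E) = 1/(5 - ½) = 1/(9/2) = 2/9)
f(L, I) = -9/79 (f(L, I) = 1/(2/9 - 9) = 1/(-79/9) = -9/79)
(144 + f(8, 9))*(-37) = (144 - 9/79)*(-37) = (11367/79)*(-37) = -420579/79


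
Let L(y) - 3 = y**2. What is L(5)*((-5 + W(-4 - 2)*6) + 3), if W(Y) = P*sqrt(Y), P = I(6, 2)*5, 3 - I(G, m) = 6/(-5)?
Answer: -56 + 3528*I*sqrt(6) ≈ -56.0 + 8641.8*I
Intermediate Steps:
I(G, m) = 21/5 (I(G, m) = 3 - 6/(-5) = 3 - 6*(-1)/5 = 3 - 1*(-6/5) = 3 + 6/5 = 21/5)
P = 21 (P = (21/5)*5 = 21)
W(Y) = 21*sqrt(Y)
L(y) = 3 + y**2
L(5)*((-5 + W(-4 - 2)*6) + 3) = (3 + 5**2)*((-5 + (21*sqrt(-4 - 2))*6) + 3) = (3 + 25)*((-5 + (21*sqrt(-6))*6) + 3) = 28*((-5 + (21*(I*sqrt(6)))*6) + 3) = 28*((-5 + (21*I*sqrt(6))*6) + 3) = 28*((-5 + 126*I*sqrt(6)) + 3) = 28*(-2 + 126*I*sqrt(6)) = -56 + 3528*I*sqrt(6)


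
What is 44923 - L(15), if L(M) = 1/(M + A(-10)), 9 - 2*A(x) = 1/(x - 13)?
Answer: 20170404/449 ≈ 44923.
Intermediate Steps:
A(x) = 9/2 - 1/(2*(-13 + x)) (A(x) = 9/2 - 1/(2*(x - 13)) = 9/2 - 1/(2*(-13 + x)))
L(M) = 1/(104/23 + M) (L(M) = 1/(M + (-118 + 9*(-10))/(2*(-13 - 10))) = 1/(M + (1/2)*(-118 - 90)/(-23)) = 1/(M + (1/2)*(-1/23)*(-208)) = 1/(M + 104/23) = 1/(104/23 + M))
44923 - L(15) = 44923 - 23/(104 + 23*15) = 44923 - 23/(104 + 345) = 44923 - 23/449 = 20170404/449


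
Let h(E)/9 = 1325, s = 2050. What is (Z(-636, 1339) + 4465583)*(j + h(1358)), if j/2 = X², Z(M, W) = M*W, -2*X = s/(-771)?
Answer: 25626039065436325/594441 ≈ 4.3109e+10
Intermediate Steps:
X = 1025/771 (X = -1025/(-771) = -1025*(-1)/771 = -½*(-2050/771) = 1025/771 ≈ 1.3294)
h(E) = 11925 (h(E) = 9*1325 = 11925)
j = 2101250/594441 (j = 2*(1025/771)² = 2*(1050625/594441) = 2101250/594441 ≈ 3.5348)
(Z(-636, 1339) + 4465583)*(j + h(1358)) = (-636*1339 + 4465583)*(2101250/594441 + 11925) = (-851604 + 4465583)*(7090810175/594441) = 3613979*(7090810175/594441) = 25626039065436325/594441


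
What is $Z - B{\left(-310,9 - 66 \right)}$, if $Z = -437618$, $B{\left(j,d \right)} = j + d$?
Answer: $-437251$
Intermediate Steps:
$B{\left(j,d \right)} = d + j$
$Z - B{\left(-310,9 - 66 \right)} = -437618 - \left(\left(9 - 66\right) - 310\right) = -437618 - \left(-57 - 310\right) = -437618 - -367 = -437618 + 367 = -437251$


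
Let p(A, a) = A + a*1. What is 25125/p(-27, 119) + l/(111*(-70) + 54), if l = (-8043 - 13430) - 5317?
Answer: 16360765/59156 ≈ 276.57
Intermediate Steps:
p(A, a) = A + a
l = -26790 (l = -21473 - 5317 = -26790)
25125/p(-27, 119) + l/(111*(-70) + 54) = 25125/(-27 + 119) - 26790/(111*(-70) + 54) = 25125/92 - 26790/(-7770 + 54) = 25125*(1/92) - 26790/(-7716) = 25125/92 - 26790*(-1/7716) = 25125/92 + 4465/1286 = 16360765/59156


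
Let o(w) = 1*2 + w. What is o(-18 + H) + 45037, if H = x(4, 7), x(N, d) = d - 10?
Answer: 45018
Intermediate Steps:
x(N, d) = -10 + d
H = -3 (H = -10 + 7 = -3)
o(w) = 2 + w
o(-18 + H) + 45037 = (2 + (-18 - 3)) + 45037 = (2 - 21) + 45037 = -19 + 45037 = 45018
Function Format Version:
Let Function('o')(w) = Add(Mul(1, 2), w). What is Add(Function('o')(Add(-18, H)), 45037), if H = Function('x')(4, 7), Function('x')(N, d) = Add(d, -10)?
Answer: 45018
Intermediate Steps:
Function('x')(N, d) = Add(-10, d)
H = -3 (H = Add(-10, 7) = -3)
Function('o')(w) = Add(2, w)
Add(Function('o')(Add(-18, H)), 45037) = Add(Add(2, Add(-18, -3)), 45037) = Add(Add(2, -21), 45037) = Add(-19, 45037) = 45018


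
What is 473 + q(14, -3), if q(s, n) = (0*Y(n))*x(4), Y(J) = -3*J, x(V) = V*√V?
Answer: 473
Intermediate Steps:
x(V) = V^(3/2)
q(s, n) = 0 (q(s, n) = (0*(-3*n))*4^(3/2) = 0*8 = 0)
473 + q(14, -3) = 473 + 0 = 473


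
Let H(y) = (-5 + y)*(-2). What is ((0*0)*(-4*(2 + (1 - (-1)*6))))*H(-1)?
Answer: 0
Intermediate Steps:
H(y) = 10 - 2*y
((0*0)*(-4*(2 + (1 - (-1)*6))))*H(-1) = ((0*0)*(-4*(2 + (1 - (-1)*6))))*(10 - 2*(-1)) = (0*(-4*(2 + (1 - 1*(-6)))))*(10 + 2) = (0*(-4*(2 + (1 + 6))))*12 = (0*(-4*(2 + 7)))*12 = (0*(-4*9))*12 = (0*(-36))*12 = 0*12 = 0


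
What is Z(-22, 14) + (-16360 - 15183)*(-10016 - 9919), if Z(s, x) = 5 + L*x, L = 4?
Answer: 628809766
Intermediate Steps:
Z(s, x) = 5 + 4*x
Z(-22, 14) + (-16360 - 15183)*(-10016 - 9919) = (5 + 4*14) + (-16360 - 15183)*(-10016 - 9919) = (5 + 56) - 31543*(-19935) = 61 + 628809705 = 628809766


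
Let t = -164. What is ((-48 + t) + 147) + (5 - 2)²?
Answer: -56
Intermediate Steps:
((-48 + t) + 147) + (5 - 2)² = ((-48 - 164) + 147) + (5 - 2)² = (-212 + 147) + 3² = -65 + 9 = -56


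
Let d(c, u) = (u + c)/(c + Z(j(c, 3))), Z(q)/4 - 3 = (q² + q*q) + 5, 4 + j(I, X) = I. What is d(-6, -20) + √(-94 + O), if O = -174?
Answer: -13/413 + 2*I*√67 ≈ -0.031477 + 16.371*I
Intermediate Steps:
j(I, X) = -4 + I
Z(q) = 32 + 8*q² (Z(q) = 12 + 4*((q² + q*q) + 5) = 12 + 4*((q² + q²) + 5) = 12 + 4*(2*q² + 5) = 12 + 4*(5 + 2*q²) = 12 + (20 + 8*q²) = 32 + 8*q²)
d(c, u) = (c + u)/(32 + c + 8*(-4 + c)²) (d(c, u) = (u + c)/(c + (32 + 8*(-4 + c)²)) = (c + u)/(32 + c + 8*(-4 + c)²))
d(-6, -20) + √(-94 + O) = (-6 - 20)/(32 - 6 + 8*(-4 - 6)²) + √(-94 - 174) = -26/(32 - 6 + 8*(-10)²) + √(-268) = -26/(32 - 6 + 8*100) + 2*I*√67 = -26/(32 - 6 + 800) + 2*I*√67 = -26/826 + 2*I*√67 = (1/826)*(-26) + 2*I*√67 = -13/413 + 2*I*√67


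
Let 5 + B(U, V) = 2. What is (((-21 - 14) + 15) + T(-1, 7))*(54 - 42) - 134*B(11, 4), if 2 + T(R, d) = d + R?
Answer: 210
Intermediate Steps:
B(U, V) = -3 (B(U, V) = -5 + 2 = -3)
T(R, d) = -2 + R + d (T(R, d) = -2 + (d + R) = -2 + (R + d) = -2 + R + d)
(((-21 - 14) + 15) + T(-1, 7))*(54 - 42) - 134*B(11, 4) = (((-21 - 14) + 15) + (-2 - 1 + 7))*(54 - 42) - 134*(-3) = ((-35 + 15) + 4)*12 + 402 = (-20 + 4)*12 + 402 = -16*12 + 402 = -192 + 402 = 210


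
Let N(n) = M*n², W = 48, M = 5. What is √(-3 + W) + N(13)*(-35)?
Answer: -29575 + 3*√5 ≈ -29568.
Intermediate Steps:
N(n) = 5*n²
√(-3 + W) + N(13)*(-35) = √(-3 + 48) + (5*13²)*(-35) = √45 + (5*169)*(-35) = 3*√5 + 845*(-35) = 3*√5 - 29575 = -29575 + 3*√5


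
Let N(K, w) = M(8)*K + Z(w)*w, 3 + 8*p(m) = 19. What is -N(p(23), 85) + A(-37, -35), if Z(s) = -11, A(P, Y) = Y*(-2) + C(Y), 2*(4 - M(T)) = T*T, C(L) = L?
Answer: 1026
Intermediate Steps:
p(m) = 2 (p(m) = -3/8 + (⅛)*19 = -3/8 + 19/8 = 2)
M(T) = 4 - T²/2 (M(T) = 4 - T*T/2 = 4 - T²/2)
A(P, Y) = -Y (A(P, Y) = Y*(-2) + Y = -2*Y + Y = -Y)
N(K, w) = -28*K - 11*w (N(K, w) = (4 - ½*8²)*K - 11*w = (4 - ½*64)*K - 11*w = (4 - 32)*K - 11*w = -28*K - 11*w)
-N(p(23), 85) + A(-37, -35) = -(-28*2 - 11*85) - 1*(-35) = -(-56 - 935) + 35 = -1*(-991) + 35 = 991 + 35 = 1026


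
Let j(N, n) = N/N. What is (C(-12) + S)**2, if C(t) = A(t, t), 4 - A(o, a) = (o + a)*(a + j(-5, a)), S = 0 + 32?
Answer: 51984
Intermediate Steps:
j(N, n) = 1
S = 32
A(o, a) = 4 - (1 + a)*(a + o) (A(o, a) = 4 - (o + a)*(a + 1) = 4 - (a + o)*(1 + a) = 4 - (1 + a)*(a + o))
C(t) = 4 - 2*t - 2*t**2 (C(t) = 4 - t - t - t**2 - t*t = 4 - t - t - t**2 - t**2 = 4 - 2*t - 2*t**2)
(C(-12) + S)**2 = ((4 - 2*(-12) - 2*(-12)**2) + 32)**2 = ((4 + 24 - 2*144) + 32)**2 = ((4 + 24 - 288) + 32)**2 = (-260 + 32)**2 = (-228)**2 = 51984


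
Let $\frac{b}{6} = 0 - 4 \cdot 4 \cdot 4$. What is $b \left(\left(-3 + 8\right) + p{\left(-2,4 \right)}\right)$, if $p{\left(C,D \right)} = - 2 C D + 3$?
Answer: $-9216$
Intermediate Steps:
$b = -384$ ($b = 6 \left(0 - 4 \cdot 4 \cdot 4\right) = 6 \left(0 - 64\right) = 6 \left(-64\right) = -384$)
$p{\left(C,D \right)} = 3 - 2 C D$ ($p{\left(C,D \right)} = - 2 C D + 3 = 3 - 2 C D$)
$b \left(\left(-3 + 8\right) + p{\left(-2,4 \right)}\right) = - 384 \left(\left(-3 + 8\right) - \left(-3 - 16\right)\right) = - 384 \left(5 + \left(3 + 16\right)\right) = - 384 \left(5 + 19\right) = \left(-384\right) 24 = -9216$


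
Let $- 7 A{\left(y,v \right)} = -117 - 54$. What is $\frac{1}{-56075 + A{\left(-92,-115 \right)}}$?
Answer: $- \frac{7}{392354} \approx -1.7841 \cdot 10^{-5}$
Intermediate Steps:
$A{\left(y,v \right)} = \frac{171}{7}$ ($A{\left(y,v \right)} = - \frac{-117 - 54}{7} = \left(- \frac{1}{7}\right) \left(-171\right) = \frac{171}{7}$)
$\frac{1}{-56075 + A{\left(-92,-115 \right)}} = \frac{1}{-56075 + \frac{171}{7}} = \frac{1}{- \frac{392354}{7}} = - \frac{7}{392354}$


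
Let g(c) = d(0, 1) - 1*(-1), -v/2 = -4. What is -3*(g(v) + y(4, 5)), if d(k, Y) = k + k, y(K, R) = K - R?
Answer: 0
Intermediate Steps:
d(k, Y) = 2*k
v = 8 (v = -2*(-4) = 8)
g(c) = 1 (g(c) = 2*0 - 1*(-1) = 0 + 1 = 1)
-3*(g(v) + y(4, 5)) = -3*(1 + (4 - 1*5)) = -3*(1 + (4 - 5)) = -3*(1 - 1) = -3*0 = 0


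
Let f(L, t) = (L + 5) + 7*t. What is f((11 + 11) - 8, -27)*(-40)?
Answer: 6800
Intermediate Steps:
f(L, t) = 5 + L + 7*t (f(L, t) = (5 + L) + 7*t = 5 + L + 7*t)
f((11 + 11) - 8, -27)*(-40) = (5 + ((11 + 11) - 8) + 7*(-27))*(-40) = (5 + (22 - 8) - 189)*(-40) = (5 + 14 - 189)*(-40) = -170*(-40) = 6800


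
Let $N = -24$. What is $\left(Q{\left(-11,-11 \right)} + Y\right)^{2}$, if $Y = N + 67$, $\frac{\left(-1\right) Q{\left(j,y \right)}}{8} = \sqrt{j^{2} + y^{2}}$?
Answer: $17337 - 7568 \sqrt{2} \approx 6634.2$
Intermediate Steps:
$Q{\left(j,y \right)} = - 8 \sqrt{j^{2} + y^{2}}$
$Y = 43$ ($Y = -24 + 67 = 43$)
$\left(Q{\left(-11,-11 \right)} + Y\right)^{2} = \left(- 8 \sqrt{\left(-11\right)^{2} + \left(-11\right)^{2}} + 43\right)^{2} = \left(- 8 \sqrt{121 + 121} + 43\right)^{2} = \left(- 8 \sqrt{242} + 43\right)^{2} = \left(- 8 \cdot 11 \sqrt{2} + 43\right)^{2} = \left(- 88 \sqrt{2} + 43\right)^{2} = \left(43 - 88 \sqrt{2}\right)^{2}$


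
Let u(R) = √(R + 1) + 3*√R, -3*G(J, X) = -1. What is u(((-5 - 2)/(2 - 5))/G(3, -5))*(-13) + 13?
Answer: 13 - 39*√7 - 26*√2 ≈ -126.95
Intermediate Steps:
G(J, X) = ⅓ (G(J, X) = -⅓*(-1) = ⅓)
u(R) = √(1 + R) + 3*√R
u(((-5 - 2)/(2 - 5))/G(3, -5))*(-13) + 13 = (√(1 + ((-5 - 2)/(2 - 5))/(⅓)) + 3*√(((-5 - 2)/(2 - 5))/(⅓)))*(-13) + 13 = (√(1 - 7/(-3)*3) + 3*√(-7/(-3)*3))*(-13) + 13 = (√(1 - 7*(-⅓)*3) + 3*√(-7*(-⅓)*3))*(-13) + 13 = (√(1 + (7/3)*3) + 3*√((7/3)*3))*(-13) + 13 = (√(1 + 7) + 3*√7)*(-13) + 13 = (√8 + 3*√7)*(-13) + 13 = (2*√2 + 3*√7)*(-13) + 13 = (-39*√7 - 26*√2) + 13 = 13 - 39*√7 - 26*√2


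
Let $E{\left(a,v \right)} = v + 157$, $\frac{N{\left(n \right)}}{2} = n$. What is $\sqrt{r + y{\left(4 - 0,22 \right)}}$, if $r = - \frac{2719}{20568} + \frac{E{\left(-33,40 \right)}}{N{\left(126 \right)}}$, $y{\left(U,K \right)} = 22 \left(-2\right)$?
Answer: $\frac{i \sqrt{224653827454}}{71988} \approx 6.5841 i$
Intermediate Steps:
$N{\left(n \right)} = 2 n$
$E{\left(a,v \right)} = 157 + v$
$y{\left(U,K \right)} = -44$
$r = \frac{280559}{431928}$ ($r = - \frac{2719}{20568} + \frac{157 + 40}{2 \cdot 126} = \left(-2719\right) \frac{1}{20568} + \frac{197}{252} = - \frac{2719}{20568} + 197 \cdot \frac{1}{252} = - \frac{2719}{20568} + \frac{197}{252} = \frac{280559}{431928} \approx 0.64955$)
$\sqrt{r + y{\left(4 - 0,22 \right)}} = \sqrt{\frac{280559}{431928} - 44} = \sqrt{- \frac{18724273}{431928}} = \frac{i \sqrt{224653827454}}{71988}$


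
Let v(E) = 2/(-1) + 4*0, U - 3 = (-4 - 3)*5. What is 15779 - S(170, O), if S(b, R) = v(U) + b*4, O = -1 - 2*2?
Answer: 15101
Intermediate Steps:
U = -32 (U = 3 + (-4 - 3)*5 = 3 - 7*5 = 3 - 35 = -32)
O = -5 (O = -1 - 4 = -5)
v(E) = -2 (v(E) = 2*(-1) + 0 = -2 + 0 = -2)
S(b, R) = -2 + 4*b (S(b, R) = -2 + b*4 = -2 + 4*b)
15779 - S(170, O) = 15779 - (-2 + 4*170) = 15779 - (-2 + 680) = 15779 - 1*678 = 15779 - 678 = 15101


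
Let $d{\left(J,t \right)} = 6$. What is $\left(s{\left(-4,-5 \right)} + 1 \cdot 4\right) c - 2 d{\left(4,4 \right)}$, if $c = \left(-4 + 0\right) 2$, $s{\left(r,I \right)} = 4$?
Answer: $-76$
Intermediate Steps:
$c = -8$ ($c = \left(-4\right) 2 = -8$)
$\left(s{\left(-4,-5 \right)} + 1 \cdot 4\right) c - 2 d{\left(4,4 \right)} = \left(4 + 1 \cdot 4\right) \left(-8\right) - 12 = \left(4 + 4\right) \left(-8\right) - 12 = 8 \left(-8\right) - 12 = -64 - 12 = -76$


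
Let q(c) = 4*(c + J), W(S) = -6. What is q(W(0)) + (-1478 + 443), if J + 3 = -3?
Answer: -1083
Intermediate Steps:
J = -6 (J = -3 - 3 = -6)
q(c) = -24 + 4*c (q(c) = 4*(c - 6) = 4*(-6 + c) = -24 + 4*c)
q(W(0)) + (-1478 + 443) = (-24 + 4*(-6)) + (-1478 + 443) = (-24 - 24) - 1035 = -48 - 1035 = -1083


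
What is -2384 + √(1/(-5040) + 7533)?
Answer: -2384 + √1328821165/420 ≈ -2297.2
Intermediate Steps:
-2384 + √(1/(-5040) + 7533) = -2384 + √(-1/5040 + 7533) = -2384 + √(37966319/5040) = -2384 + √1328821165/420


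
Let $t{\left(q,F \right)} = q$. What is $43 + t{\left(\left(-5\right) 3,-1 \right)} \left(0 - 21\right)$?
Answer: $358$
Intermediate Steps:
$43 + t{\left(\left(-5\right) 3,-1 \right)} \left(0 - 21\right) = 43 + \left(-5\right) 3 \left(0 - 21\right) = 43 - 15 \left(0 - 21\right) = 43 - -315 = 43 + 315 = 358$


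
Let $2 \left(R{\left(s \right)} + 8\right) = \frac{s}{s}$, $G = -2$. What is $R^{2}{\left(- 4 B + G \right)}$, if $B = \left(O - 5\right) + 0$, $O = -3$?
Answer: $\frac{225}{4} \approx 56.25$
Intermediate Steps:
$B = -8$ ($B = \left(-3 - 5\right) + 0 = -8 + 0 = -8$)
$R{\left(s \right)} = - \frac{15}{2}$ ($R{\left(s \right)} = -8 + \frac{s \frac{1}{s}}{2} = -8 + \frac{1}{2} \cdot 1 = -8 + \frac{1}{2} = - \frac{15}{2}$)
$R^{2}{\left(- 4 B + G \right)} = \left(- \frac{15}{2}\right)^{2} = \frac{225}{4}$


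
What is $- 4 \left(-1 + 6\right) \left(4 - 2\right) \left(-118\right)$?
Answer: $4720$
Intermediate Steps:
$- 4 \left(-1 + 6\right) \left(4 - 2\right) \left(-118\right) = \left(-4\right) 5 \left(4 - 2\right) \left(-118\right) = \left(-20\right) 2 \left(-118\right) = \left(-40\right) \left(-118\right) = 4720$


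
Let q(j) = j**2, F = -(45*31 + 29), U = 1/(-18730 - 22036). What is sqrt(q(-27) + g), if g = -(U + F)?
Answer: sqrt(3577999166434)/40766 ≈ 46.400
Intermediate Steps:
U = -1/40766 (U = 1/(-40766) = -1/40766 ≈ -2.4530e-5)
F = -1424 (F = -(1395 + 29) = -1*1424 = -1424)
g = 58050785/40766 (g = -(-1/40766 - 1424) = -1*(-58050785/40766) = 58050785/40766 ≈ 1424.0)
sqrt(q(-27) + g) = sqrt((-27)**2 + 58050785/40766) = sqrt(729 + 58050785/40766) = sqrt(87769199/40766) = sqrt(3577999166434)/40766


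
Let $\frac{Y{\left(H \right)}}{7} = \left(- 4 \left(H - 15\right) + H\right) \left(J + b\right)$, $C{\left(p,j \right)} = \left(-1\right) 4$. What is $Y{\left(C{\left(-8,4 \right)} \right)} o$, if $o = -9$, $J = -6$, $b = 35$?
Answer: $-131544$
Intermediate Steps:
$C{\left(p,j \right)} = -4$
$Y{\left(H \right)} = 12180 - 609 H$ ($Y{\left(H \right)} = 7 \left(- 4 \left(H - 15\right) + H\right) \left(-6 + 35\right) = 7 \left(- 4 \left(-15 + H\right) + H\right) 29 = 7 \left(\left(60 - 4 H\right) + H\right) 29 = 7 \left(60 - 3 H\right) 29 = 7 \left(1740 - 87 H\right) = 12180 - 609 H$)
$Y{\left(C{\left(-8,4 \right)} \right)} o = \left(12180 - -2436\right) \left(-9\right) = \left(12180 + 2436\right) \left(-9\right) = 14616 \left(-9\right) = -131544$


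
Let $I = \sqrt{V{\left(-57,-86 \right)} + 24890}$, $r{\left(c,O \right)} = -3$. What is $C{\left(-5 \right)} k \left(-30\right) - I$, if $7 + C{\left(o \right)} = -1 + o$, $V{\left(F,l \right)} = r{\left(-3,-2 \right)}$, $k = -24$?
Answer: $-9360 - \sqrt{24887} \approx -9517.8$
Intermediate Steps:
$V{\left(F,l \right)} = -3$
$C{\left(o \right)} = -8 + o$ ($C{\left(o \right)} = -7 + \left(-1 + o\right) = -8 + o$)
$I = \sqrt{24887}$ ($I = \sqrt{-3 + 24890} = \sqrt{24887} \approx 157.76$)
$C{\left(-5 \right)} k \left(-30\right) - I = \left(-8 - 5\right) \left(-24\right) \left(-30\right) - \sqrt{24887} = \left(-13\right) \left(-24\right) \left(-30\right) - \sqrt{24887} = 312 \left(-30\right) - \sqrt{24887} = -9360 - \sqrt{24887}$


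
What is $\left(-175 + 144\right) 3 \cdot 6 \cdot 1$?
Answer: $-558$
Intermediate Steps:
$\left(-175 + 144\right) 3 \cdot 6 \cdot 1 = - 31 \cdot 18 \cdot 1 = \left(-31\right) 18 = -558$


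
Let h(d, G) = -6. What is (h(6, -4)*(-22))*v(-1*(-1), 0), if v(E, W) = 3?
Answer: 396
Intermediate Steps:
(h(6, -4)*(-22))*v(-1*(-1), 0) = -6*(-22)*3 = 132*3 = 396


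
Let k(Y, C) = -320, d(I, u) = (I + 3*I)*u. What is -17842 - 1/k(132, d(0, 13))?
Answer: -5709439/320 ≈ -17842.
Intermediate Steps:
d(I, u) = 4*I*u (d(I, u) = (4*I)*u = 4*I*u)
-17842 - 1/k(132, d(0, 13)) = -17842 - 1/(-320) = -17842 - 1*(-1/320) = -17842 + 1/320 = -5709439/320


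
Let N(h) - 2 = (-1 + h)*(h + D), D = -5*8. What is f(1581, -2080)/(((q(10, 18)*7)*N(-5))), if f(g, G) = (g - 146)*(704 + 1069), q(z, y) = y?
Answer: 40385/544 ≈ 74.237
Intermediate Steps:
D = -40
N(h) = 2 + (-1 + h)*(-40 + h) (N(h) = 2 + (-1 + h)*(h - 40) = 2 + (-1 + h)*(-40 + h))
f(g, G) = -258858 + 1773*g (f(g, G) = (-146 + g)*1773 = -258858 + 1773*g)
f(1581, -2080)/(((q(10, 18)*7)*N(-5))) = (-258858 + 1773*1581)/(((18*7)*(42 + (-5)**2 - 41*(-5)))) = (-258858 + 2803113)/((126*(42 + 25 + 205))) = 2544255/((126*272)) = 2544255/34272 = 2544255*(1/34272) = 40385/544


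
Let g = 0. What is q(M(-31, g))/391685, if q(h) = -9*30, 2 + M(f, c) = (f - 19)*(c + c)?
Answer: -54/78337 ≈ -0.00068933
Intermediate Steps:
M(f, c) = -2 + 2*c*(-19 + f) (M(f, c) = -2 + (f - 19)*(c + c) = -2 + (-19 + f)*(2*c) = -2 + 2*c*(-19 + f))
q(h) = -270
q(M(-31, g))/391685 = -270/391685 = -270*1/391685 = -54/78337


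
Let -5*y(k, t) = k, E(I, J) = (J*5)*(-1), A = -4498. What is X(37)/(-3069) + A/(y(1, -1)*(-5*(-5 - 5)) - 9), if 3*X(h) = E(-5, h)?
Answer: 41416601/174933 ≈ 236.76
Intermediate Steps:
E(I, J) = -5*J (E(I, J) = (5*J)*(-1) = -5*J)
y(k, t) = -k/5
X(h) = -5*h/3 (X(h) = (-5*h)/3 = -5*h/3)
X(37)/(-3069) + A/(y(1, -1)*(-5*(-5 - 5)) - 9) = -5/3*37/(-3069) - 4498/((-⅕*1)*(-5*(-5 - 5)) - 9) = -185/3*(-1/3069) - 4498/(-(-1)*(-10) - 9) = 185/9207 - 4498/(-⅕*50 - 9) = 185/9207 - 4498/(-10 - 9) = 185/9207 - 4498/(-19) = 185/9207 - 4498*(-1/19) = 185/9207 + 4498/19 = 41416601/174933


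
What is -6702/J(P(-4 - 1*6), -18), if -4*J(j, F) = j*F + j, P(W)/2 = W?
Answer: 6702/85 ≈ 78.847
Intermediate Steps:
P(W) = 2*W
J(j, F) = -j/4 - F*j/4 (J(j, F) = -(j*F + j)/4 = -(F*j + j)/4 = -(j + F*j)/4 = -j/4 - F*j/4)
-6702/J(P(-4 - 1*6), -18) = -6702*(-2/((1 - 18)*(-4 - 1*6))) = -6702*2/(17*(-4 - 6)) = -6702/((-¼*2*(-10)*(-17))) = -6702/((-¼*(-20)*(-17))) = -6702/(-85) = -6702*(-1/85) = 6702/85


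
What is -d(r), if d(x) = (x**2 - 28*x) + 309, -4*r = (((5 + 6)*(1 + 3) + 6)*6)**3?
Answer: -45562689000309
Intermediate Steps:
r = -6750000 (r = -216*((5 + 6)*(1 + 3) + 6)**3/4 = -216*(11*4 + 6)**3/4 = -216*(44 + 6)**3/4 = -(50*6)**3/4 = -1/4*300**3 = -1/4*27000000 = -6750000)
d(x) = 309 + x**2 - 28*x
-d(r) = -(309 + (-6750000)**2 - 28*(-6750000)) = -(309 + 45562500000000 + 189000000) = -1*45562689000309 = -45562689000309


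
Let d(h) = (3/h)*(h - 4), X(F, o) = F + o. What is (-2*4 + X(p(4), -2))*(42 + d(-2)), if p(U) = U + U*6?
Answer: 918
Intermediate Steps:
p(U) = 7*U (p(U) = U + 6*U = 7*U)
d(h) = 3*(-4 + h)/h (d(h) = (3/h)*(-4 + h) = 3*(-4 + h)/h)
(-2*4 + X(p(4), -2))*(42 + d(-2)) = (-2*4 + (7*4 - 2))*(42 + (3 - 12/(-2))) = (-8 + (28 - 2))*(42 + (3 - 12*(-½))) = (-8 + 26)*(42 + (3 + 6)) = 18*(42 + 9) = 18*51 = 918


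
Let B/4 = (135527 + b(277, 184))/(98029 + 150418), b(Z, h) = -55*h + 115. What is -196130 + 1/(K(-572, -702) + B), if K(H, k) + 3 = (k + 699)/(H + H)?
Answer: -54433437751198/277536091 ≈ -1.9613e+5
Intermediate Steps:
b(Z, h) = 115 - 55*h
B = 502088/248447 (B = 4*((135527 + (115 - 55*184))/(98029 + 150418)) = 4*((135527 + (115 - 10120))/248447) = 4*((135527 - 10005)*(1/248447)) = 4*(125522*(1/248447)) = 4*(125522/248447) = 502088/248447 ≈ 2.0209)
K(H, k) = -3 + (699 + k)/(2*H) (K(H, k) = -3 + (k + 699)/(H + H) = -3 + (699 + k)/((2*H)) = -3 + (699 + k)*(1/(2*H)) = -3 + (699 + k)/(2*H))
-196130 + 1/(K(-572, -702) + B) = -196130 + 1/((½)*(699 - 702 - 6*(-572))/(-572) + 502088/248447) = -196130 + 1/((½)*(-1/572)*(699 - 702 + 3432) + 502088/248447) = -196130 + 1/((½)*(-1/572)*3429 + 502088/248447) = -196130 + 1/(-3429/1144 + 502088/248447) = -196130 + 1/(-277536091/284223368) = -196130 - 284223368/277536091 = -54433437751198/277536091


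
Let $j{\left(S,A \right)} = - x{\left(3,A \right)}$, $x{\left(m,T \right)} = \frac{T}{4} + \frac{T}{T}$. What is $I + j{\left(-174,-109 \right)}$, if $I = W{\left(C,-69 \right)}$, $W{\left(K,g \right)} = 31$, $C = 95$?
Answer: $\frac{229}{4} \approx 57.25$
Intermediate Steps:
$x{\left(m,T \right)} = 1 + \frac{T}{4}$ ($x{\left(m,T \right)} = T \frac{1}{4} + 1 = \frac{T}{4} + 1 = 1 + \frac{T}{4}$)
$I = 31$
$j{\left(S,A \right)} = -1 - \frac{A}{4}$ ($j{\left(S,A \right)} = - (1 + \frac{A}{4}) = -1 - \frac{A}{4}$)
$I + j{\left(-174,-109 \right)} = 31 - - \frac{105}{4} = 31 + \left(-1 + \frac{109}{4}\right) = 31 + \frac{105}{4} = \frac{229}{4}$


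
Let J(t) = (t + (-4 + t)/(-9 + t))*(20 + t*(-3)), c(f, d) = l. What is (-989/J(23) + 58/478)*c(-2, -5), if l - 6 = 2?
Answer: 4335720/570493 ≈ 7.6000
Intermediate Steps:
l = 8 (l = 6 + 2 = 8)
c(f, d) = 8
J(t) = (20 - 3*t)*(t + (-4 + t)/(-9 + t)) (J(t) = (t + (-4 + t)/(-9 + t))*(20 - 3*t) = (20 - 3*t)*(t + (-4 + t)/(-9 + t)))
(-989/J(23) + 58/478)*c(-2, -5) = (-989*(-9 + 23)/(-80 - 148*23 - 3*23³ + 44*23²) + 58/478)*8 = (-989*14/(-80 - 3404 - 3*12167 + 44*529) + 58*(1/478))*8 = (-989*14/(-80 - 3404 - 36501 + 23276) + 29/239)*8 = (-989/((1/14)*(-16709)) + 29/239)*8 = (-989/(-2387/2) + 29/239)*8 = (-989*(-2/2387) + 29/239)*8 = (1978/2387 + 29/239)*8 = (541965/570493)*8 = 4335720/570493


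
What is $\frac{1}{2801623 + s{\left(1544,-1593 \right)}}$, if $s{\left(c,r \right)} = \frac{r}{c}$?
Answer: $\frac{1544}{4325704319} \approx 3.5694 \cdot 10^{-7}$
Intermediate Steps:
$\frac{1}{2801623 + s{\left(1544,-1593 \right)}} = \frac{1}{2801623 - \frac{1593}{1544}} = \frac{1}{\frac{4325704319}{1544}} = \frac{1544}{4325704319}$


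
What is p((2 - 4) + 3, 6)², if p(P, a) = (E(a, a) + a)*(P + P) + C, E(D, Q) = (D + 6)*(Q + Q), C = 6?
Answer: 93636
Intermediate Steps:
E(D, Q) = 2*Q*(6 + D) (E(D, Q) = (6 + D)*(2*Q) = 2*Q*(6 + D))
p(P, a) = 6 + 2*P*(a + 2*a*(6 + a)) (p(P, a) = (2*a*(6 + a) + a)*(P + P) + 6 = (a + 2*a*(6 + a))*(2*P) + 6 = 2*P*(a + 2*a*(6 + a)) + 6 = 6 + 2*P*(a + 2*a*(6 + a)))
p((2 - 4) + 3, 6)² = (6 + 4*((2 - 4) + 3)*6² + 26*((2 - 4) + 3)*6)² = (6 + 4*(-2 + 3)*36 + 26*(-2 + 3)*6)² = (6 + 4*1*36 + 26*1*6)² = (6 + 144 + 156)² = 306² = 93636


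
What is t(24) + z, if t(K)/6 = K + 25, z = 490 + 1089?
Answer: 1873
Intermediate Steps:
z = 1579
t(K) = 150 + 6*K (t(K) = 6*(K + 25) = 6*(25 + K) = 150 + 6*K)
t(24) + z = (150 + 6*24) + 1579 = (150 + 144) + 1579 = 294 + 1579 = 1873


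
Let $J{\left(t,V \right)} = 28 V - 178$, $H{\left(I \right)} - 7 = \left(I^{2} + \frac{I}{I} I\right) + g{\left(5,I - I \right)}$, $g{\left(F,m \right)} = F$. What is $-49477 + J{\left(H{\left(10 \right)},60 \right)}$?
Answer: $-47975$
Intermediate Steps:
$H{\left(I \right)} = 12 + I + I^{2}$ ($H{\left(I \right)} = 7 + \left(\left(I^{2} + \frac{I}{I} I\right) + 5\right) = 7 + \left(\left(I^{2} + 1 I\right) + 5\right) = 7 + \left(\left(I^{2} + I\right) + 5\right) = 7 + \left(\left(I + I^{2}\right) + 5\right) = 7 + \left(5 + I + I^{2}\right) = 12 + I + I^{2}$)
$J{\left(t,V \right)} = -178 + 28 V$
$-49477 + J{\left(H{\left(10 \right)},60 \right)} = -49477 + \left(-178 + 28 \cdot 60\right) = -49477 + \left(-178 + 1680\right) = -49477 + 1502 = -47975$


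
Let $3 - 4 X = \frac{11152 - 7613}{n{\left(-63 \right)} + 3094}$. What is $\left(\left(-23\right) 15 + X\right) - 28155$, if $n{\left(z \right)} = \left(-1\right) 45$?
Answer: $- \frac{86895098}{3049} \approx -28500.0$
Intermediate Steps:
$n{\left(z \right)} = -45$
$X = \frac{1402}{3049}$ ($X = \frac{3}{4} - \frac{\left(11152 - 7613\right) \frac{1}{-45 + 3094}}{4} = \frac{3}{4} - \frac{3539 \cdot \frac{1}{3049}}{4} = \frac{3}{4} - \frac{3539}{12196} = \frac{1402}{3049} \approx 0.45982$)
$\left(\left(-23\right) 15 + X\right) - 28155 = \left(\left(-23\right) 15 + \frac{1402}{3049}\right) - 28155 = \left(-345 + \frac{1402}{3049}\right) - 28155 = - \frac{1050503}{3049} - 28155 = - \frac{86895098}{3049}$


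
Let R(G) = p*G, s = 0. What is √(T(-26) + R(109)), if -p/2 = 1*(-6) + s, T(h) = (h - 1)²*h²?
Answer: 4*√30882 ≈ 702.93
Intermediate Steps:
T(h) = h²*(-1 + h)² (T(h) = (-1 + h)²*h² = h²*(-1 + h)²)
p = 12 (p = -2*(1*(-6) + 0) = -2*(-6 + 0) = -2*(-6) = 12)
R(G) = 12*G
√(T(-26) + R(109)) = √((-26)²*(-1 - 26)² + 12*109) = √(676*(-27)² + 1308) = √(676*729 + 1308) = √(492804 + 1308) = √494112 = 4*√30882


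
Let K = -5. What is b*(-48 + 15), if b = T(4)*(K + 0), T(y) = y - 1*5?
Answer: -165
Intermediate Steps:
T(y) = -5 + y (T(y) = y - 5 = -5 + y)
b = 5 (b = (-5 + 4)*(-5 + 0) = -1*(-5) = 5)
b*(-48 + 15) = 5*(-48 + 15) = 5*(-33) = -165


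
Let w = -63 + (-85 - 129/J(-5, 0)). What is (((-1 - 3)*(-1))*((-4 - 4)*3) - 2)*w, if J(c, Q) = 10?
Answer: 78841/5 ≈ 15768.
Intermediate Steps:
w = -1609/10 (w = -63 + (-85 - 129/10) = -63 - 979/10 = -1609/10 ≈ -160.90)
(((-1 - 3)*(-1))*((-4 - 4)*3) - 2)*w = (((-1 - 3)*(-1))*((-4 - 4)*3) - 2)*(-1609/10) = ((-4*(-1))*(-8*3) - 2)*(-1609/10) = (4*(-24) - 2)*(-1609/10) = (-96 - 2)*(-1609/10) = -98*(-1609/10) = 78841/5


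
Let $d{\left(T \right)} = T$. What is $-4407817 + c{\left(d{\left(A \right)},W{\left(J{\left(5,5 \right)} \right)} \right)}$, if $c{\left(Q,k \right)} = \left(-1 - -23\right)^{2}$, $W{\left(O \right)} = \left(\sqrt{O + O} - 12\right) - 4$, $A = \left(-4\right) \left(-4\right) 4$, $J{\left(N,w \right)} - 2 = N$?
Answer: $-4407333$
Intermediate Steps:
$J{\left(N,w \right)} = 2 + N$
$A = 64$ ($A = 16 \cdot 4 = 64$)
$W{\left(O \right)} = -16 + \sqrt{2} \sqrt{O}$ ($W{\left(O \right)} = \left(\sqrt{2 O} - 12\right) - 4 = \left(\sqrt{2} \sqrt{O} - 12\right) - 4 = \left(-12 + \sqrt{2} \sqrt{O}\right) - 4 = -16 + \sqrt{2} \sqrt{O}$)
$c{\left(Q,k \right)} = 484$ ($c{\left(Q,k \right)} = \left(-1 + 23\right)^{2} = 22^{2} = 484$)
$-4407817 + c{\left(d{\left(A \right)},W{\left(J{\left(5,5 \right)} \right)} \right)} = -4407817 + 484 = -4407333$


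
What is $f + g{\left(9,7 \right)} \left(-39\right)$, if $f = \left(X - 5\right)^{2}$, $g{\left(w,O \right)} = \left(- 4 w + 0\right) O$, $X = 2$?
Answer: $9837$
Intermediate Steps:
$g{\left(w,O \right)} = - 4 O w$ ($g{\left(w,O \right)} = - 4 w O = - 4 O w$)
$f = 9$ ($f = \left(2 - 5\right)^{2} = \left(-3\right)^{2} = 9$)
$f + g{\left(9,7 \right)} \left(-39\right) = 9 + \left(-4\right) 7 \cdot 9 \left(-39\right) = 9 - -9828 = 9 + 9828 = 9837$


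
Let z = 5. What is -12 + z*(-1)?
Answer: -17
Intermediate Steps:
-12 + z*(-1) = -12 + 5*(-1) = -12 - 5 = -17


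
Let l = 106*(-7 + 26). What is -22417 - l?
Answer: -24431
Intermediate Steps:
l = 2014 (l = 106*19 = 2014)
-22417 - l = -22417 - 1*2014 = -22417 - 2014 = -24431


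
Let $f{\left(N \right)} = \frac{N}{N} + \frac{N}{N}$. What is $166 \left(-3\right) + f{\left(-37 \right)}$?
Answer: $-496$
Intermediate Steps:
$f{\left(N \right)} = 2$ ($f{\left(N \right)} = 1 + 1 = 2$)
$166 \left(-3\right) + f{\left(-37 \right)} = 166 \left(-3\right) + 2 = -498 + 2 = -496$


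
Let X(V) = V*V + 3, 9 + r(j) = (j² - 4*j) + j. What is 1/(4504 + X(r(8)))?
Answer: 1/5468 ≈ 0.00018288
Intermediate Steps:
r(j) = -9 + j² - 3*j (r(j) = -9 + ((j² - 4*j) + j) = -9 + (j² - 3*j) = -9 + j² - 3*j)
X(V) = 3 + V² (X(V) = V² + 3 = 3 + V²)
1/(4504 + X(r(8))) = 1/(4504 + (3 + (-9 + 8² - 3*8)²)) = 1/(4504 + (3 + (-9 + 64 - 24)²)) = 1/(4504 + (3 + 31²)) = 1/(4504 + (3 + 961)) = 1/(4504 + 964) = 1/5468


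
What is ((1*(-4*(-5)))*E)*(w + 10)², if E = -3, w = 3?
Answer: -10140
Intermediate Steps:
((1*(-4*(-5)))*E)*(w + 10)² = ((1*(-4*(-5)))*(-3))*(3 + 10)² = ((1*20)*(-3))*13² = (20*(-3))*169 = -60*169 = -10140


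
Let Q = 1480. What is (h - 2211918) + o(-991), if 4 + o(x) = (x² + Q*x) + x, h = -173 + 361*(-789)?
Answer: -2982514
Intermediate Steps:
h = -285002 (h = -173 - 284829 = -285002)
o(x) = -4 + x² + 1481*x (o(x) = -4 + ((x² + 1480*x) + x) = -4 + (x² + 1481*x) = -4 + x² + 1481*x)
(h - 2211918) + o(-991) = (-285002 - 2211918) + (-4 + (-991)² + 1481*(-991)) = -2496920 + (-4 + 982081 - 1467671) = -2496920 - 485594 = -2982514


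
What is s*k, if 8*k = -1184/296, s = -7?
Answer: 7/2 ≈ 3.5000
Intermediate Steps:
k = -½ (k = (-1184/296)/8 = (-1184*1/296)/8 = (⅛)*(-4) = -½ ≈ -0.50000)
s*k = -7*(-½) = 7/2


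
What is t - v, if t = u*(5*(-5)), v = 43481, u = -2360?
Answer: 15519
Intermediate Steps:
t = 59000 (t = -11800*(-5) = -2360*(-25) = 59000)
t - v = 59000 - 1*43481 = 59000 - 43481 = 15519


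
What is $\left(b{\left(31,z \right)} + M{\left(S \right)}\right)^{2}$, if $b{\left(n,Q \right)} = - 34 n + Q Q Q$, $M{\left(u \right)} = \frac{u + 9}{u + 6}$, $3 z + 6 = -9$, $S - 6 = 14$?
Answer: $\frac{937890625}{676} \approx 1.3874 \cdot 10^{6}$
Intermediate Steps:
$S = 20$ ($S = 6 + 14 = 20$)
$z = -5$ ($z = -2 + \frac{1}{3} \left(-9\right) = -2 - 3 = -5$)
$M{\left(u \right)} = \frac{9 + u}{6 + u}$
$b{\left(n,Q \right)} = Q^{3} - 34 n$ ($b{\left(n,Q \right)} = - 34 n + Q^{2} Q = - 34 n + Q^{3} = Q^{3} - 34 n$)
$\left(b{\left(31,z \right)} + M{\left(S \right)}\right)^{2} = \left(\left(\left(-5\right)^{3} - 1054\right) + \frac{9 + 20}{6 + 20}\right)^{2} = \left(\left(-125 - 1054\right) + \frac{1}{26} \cdot 29\right)^{2} = \left(-1179 + \frac{1}{26} \cdot 29\right)^{2} = \left(-1179 + \frac{29}{26}\right)^{2} = \left(- \frac{30625}{26}\right)^{2} = \frac{937890625}{676}$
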